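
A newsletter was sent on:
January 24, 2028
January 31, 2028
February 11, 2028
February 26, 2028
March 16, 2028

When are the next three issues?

April 8, 2028; May 5, 2028; June 5, 2028

Intervals are 7, 11, 15, 19 days — an arithmetic progression with common difference 4.
Next gap: 23 days. March 16, 2028 + 23 days = April 8, 2028.
Next gap: 27 days. April 8, 2028 + 27 days = May 5, 2028.
Next gap: 31 days. May 5, 2028 + 31 days = June 5, 2028.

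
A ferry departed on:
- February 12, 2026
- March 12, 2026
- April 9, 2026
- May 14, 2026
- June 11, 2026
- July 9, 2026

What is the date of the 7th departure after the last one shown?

These are Thursdays at 28- or 35-day spacing (28, 28, 35, 28, 28).
The pattern: 2nd Thursday of the month.
2nd Thursday of August 2026: August 13, 2026.
2nd Thursday of September 2026: September 10, 2026.
2nd Thursday of October 2026: October 8, 2026.
2nd Thursday of November 2026: November 12, 2026.
2nd Thursday of December 2026: December 10, 2026.
2nd Thursday of January 2027: January 14, 2027.
February 2027 — 2nd Thursday is February 11, 2027.

February 11, 2027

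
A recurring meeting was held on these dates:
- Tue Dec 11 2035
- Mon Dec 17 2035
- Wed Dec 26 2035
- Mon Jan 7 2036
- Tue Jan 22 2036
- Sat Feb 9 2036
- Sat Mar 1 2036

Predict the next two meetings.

Gaps: 6, 9, 12, 15, 18, 21 days — each gap is 3 larger than the previous one.
Next gap: 24 days. Sat Mar 1 2036 + 24 days = Tue Mar 25 2036.
Next gap: 27 days. Tue Mar 25 2036 + 27 days = Mon Apr 21 2036.

Tue Mar 25 2036, Mon Apr 21 2036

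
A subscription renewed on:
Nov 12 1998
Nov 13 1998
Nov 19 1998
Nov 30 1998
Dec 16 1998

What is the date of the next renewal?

Jan 6 1999

Gaps: 1, 6, 11, 16 days — each gap is 5 larger than the previous one.
Next gap: 21 days. Dec 16 1998 + 21 days = Jan 6 1999.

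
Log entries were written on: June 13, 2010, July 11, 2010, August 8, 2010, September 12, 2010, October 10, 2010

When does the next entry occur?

All dates are Sundays, 28, 28, 35, 28 days apart.
Specifically, the 2nd Sunday of each month.
November 2010 — 2nd Sunday is November 14, 2010.

November 14, 2010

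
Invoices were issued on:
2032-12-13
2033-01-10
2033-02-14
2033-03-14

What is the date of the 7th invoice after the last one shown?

All dates are Mondays, 28, 35, 28 days apart.
Specifically, the 2nd Monday of each month.
April 2033 — 2nd Monday is 2033-04-11.
2nd Monday of May 2033: 2033-05-09.
2nd Monday of June 2033: 2033-06-13.
2nd Monday of July 2033: 2033-07-11.
August 2033 — 2nd Monday is 2033-08-08.
2nd Monday of September 2033: 2033-09-12.
2nd Monday of October 2033: 2033-10-10.

2033-10-10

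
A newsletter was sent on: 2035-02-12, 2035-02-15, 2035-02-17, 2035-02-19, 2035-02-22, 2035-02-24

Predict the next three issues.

2035-02-26, 2035-03-01, 2035-03-03

Every event lands on a Monday or Thursday or Saturday (gaps cycle 3, 2, 2, 3, 2).
So the schedule is: every Monday, Thursday and Saturday.
The following Monday is 2035-02-26.
Next Thursday: 2035-03-01.
The following Saturday is 2035-03-03.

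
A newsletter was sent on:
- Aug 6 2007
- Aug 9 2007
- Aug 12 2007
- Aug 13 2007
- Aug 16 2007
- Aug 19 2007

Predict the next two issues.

Aug 20 2007, Aug 23 2007

Every event lands on a Monday or Thursday or Sunday (gaps cycle 3, 3, 1, 3, 3).
So the schedule is: every Monday, Thursday and Sunday.
The following Monday is Aug 20 2007.
Next Thursday: Aug 23 2007.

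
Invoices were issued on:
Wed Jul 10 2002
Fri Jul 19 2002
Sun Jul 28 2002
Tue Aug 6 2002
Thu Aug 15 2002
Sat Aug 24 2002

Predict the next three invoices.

Mon Sep 2 2002, Wed Sep 11 2002, Fri Sep 20 2002

Every event comes 9 days after the last (9, 9, 9, 9, 9).
Sat Aug 24 2002 + 9 days = Mon Sep 2 2002.
Mon Sep 2 2002 + 9 days = Wed Sep 11 2002.
Wed Sep 11 2002 + 9 days = Fri Sep 20 2002.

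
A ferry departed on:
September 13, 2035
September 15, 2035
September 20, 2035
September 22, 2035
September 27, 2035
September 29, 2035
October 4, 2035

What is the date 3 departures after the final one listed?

October 13, 2035

Gaps: 2, 5, 2, 5, 2, 5 days — not constant, but cyclic with period 2.
The events fall on every Thursday and Saturday.
The following Saturday is October 6, 2035.
The following Thursday is October 11, 2035.
The following Saturday is October 13, 2035.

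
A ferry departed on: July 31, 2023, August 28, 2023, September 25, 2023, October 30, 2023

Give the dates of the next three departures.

November 27, 2023; December 25, 2023; January 29, 2024

These are Mondays with 28, 28, 35-day gaps.
Each is the final Monday of its month — July 31, 2023 is past the 28th, so '4th Monday' doesn't fit.
Last Monday of November 2023: November 27, 2023.
December 2023 ends with Monday December 25, 2023.
Last Monday of January 2024: January 29, 2024.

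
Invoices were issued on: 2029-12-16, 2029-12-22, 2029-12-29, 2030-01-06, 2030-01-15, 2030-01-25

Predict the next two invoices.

Gaps: 6, 7, 8, 9, 10 days — each gap is 1 larger than the previous one.
Next gap: 11 days. 2030-01-25 + 11 days = 2030-02-05.
Next gap: 12 days. 2030-02-05 + 12 days = 2030-02-17.

2030-02-05, 2030-02-17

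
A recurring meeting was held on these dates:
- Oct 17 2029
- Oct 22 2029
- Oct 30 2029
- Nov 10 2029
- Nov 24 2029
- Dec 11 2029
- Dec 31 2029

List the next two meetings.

The spacing grows by 3 each time: 5, 8, 11, 14, 17, 20 days.
Next gap: 23 days. Dec 31 2029 + 23 days = Jan 23 2030.
Next gap: 26 days. Jan 23 2030 + 26 days = Feb 18 2030.

Jan 23 2030, Feb 18 2030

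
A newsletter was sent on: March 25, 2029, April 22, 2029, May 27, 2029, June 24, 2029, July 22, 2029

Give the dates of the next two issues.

August 26, 2029; September 23, 2029

All dates are Sundays, 28, 35, 28, 28 days apart.
Specifically, the 4th Sunday of each month.
August 2029 — 4th Sunday is August 26, 2029.
September 2029 — 4th Sunday is September 23, 2029.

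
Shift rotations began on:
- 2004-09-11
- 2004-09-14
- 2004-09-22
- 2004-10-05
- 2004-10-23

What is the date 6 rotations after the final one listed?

The spacing grows by 5 each time: 3, 8, 13, 18 days.
Next gap: 23 days. 2004-10-23 + 23 days = 2004-11-15.
Next gap: 28 days. 2004-11-15 + 28 days = 2004-12-13.
Next gap: 33 days. 2004-12-13 + 33 days = 2005-01-15.
Next gap: 38 days. 2005-01-15 + 38 days = 2005-02-22.
Next gap: 43 days. 2005-02-22 + 43 days = 2005-04-06.
Next gap: 48 days. 2005-04-06 + 48 days = 2005-05-24.

2005-05-24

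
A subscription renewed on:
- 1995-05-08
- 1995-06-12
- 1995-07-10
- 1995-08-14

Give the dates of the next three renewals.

These are Mondays at 28- or 35-day spacing (35, 28, 35).
The pattern: 2nd Monday of the month.
September 1995 — 2nd Monday is 1995-09-11.
2nd Monday of October 1995: 1995-10-09.
2nd Monday of November 1995: 1995-11-13.

1995-09-11, 1995-10-09, 1995-11-13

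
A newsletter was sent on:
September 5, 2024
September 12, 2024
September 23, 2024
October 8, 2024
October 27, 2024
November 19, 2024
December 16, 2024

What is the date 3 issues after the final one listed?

March 31, 2025

Gaps: 7, 11, 15, 19, 23, 27 days — each gap is 4 larger than the previous one.
Next gap: 31 days. December 16, 2024 + 31 days = January 16, 2025.
Next gap: 35 days. January 16, 2025 + 35 days = February 20, 2025.
Next gap: 39 days. February 20, 2025 + 39 days = March 31, 2025.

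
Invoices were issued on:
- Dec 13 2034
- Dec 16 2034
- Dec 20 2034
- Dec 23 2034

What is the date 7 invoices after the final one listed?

Every event lands on a Wednesday or Saturday (gaps cycle 3, 4, 3).
So the schedule is: every Wednesday and Saturday.
Next Wednesday: Dec 27 2034.
The following Saturday is Dec 30 2034.
Next Wednesday: Jan 3 2035.
Next Saturday: Jan 6 2035.
Next Wednesday: Jan 10 2035.
Next Saturday: Jan 13 2035.
The following Wednesday is Jan 17 2035.

Jan 17 2035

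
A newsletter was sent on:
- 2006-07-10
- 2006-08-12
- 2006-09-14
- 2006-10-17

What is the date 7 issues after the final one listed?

Every event comes 33 days after the last (33, 33, 33).
2006-10-17 + 33 days = 2006-11-19.
2006-11-19 + 33 days = 2006-12-22.
2006-12-22 + 33 days = 2007-01-24.
2007-01-24 + 33 days = 2007-02-26.
2007-02-26 + 33 days = 2007-03-31.
2007-03-31 + 33 days = 2007-05-03.
2007-05-03 + 33 days = 2007-06-05.

2007-06-05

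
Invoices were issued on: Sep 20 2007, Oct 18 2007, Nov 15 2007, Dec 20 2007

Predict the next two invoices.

Jan 17 2008, Feb 21 2008

All dates are Thursdays, 28, 28, 35 days apart.
Specifically, the 3rd Thursday of each month.
3rd Thursday of January 2008: Jan 17 2008.
3rd Thursday of February 2008: Feb 21 2008.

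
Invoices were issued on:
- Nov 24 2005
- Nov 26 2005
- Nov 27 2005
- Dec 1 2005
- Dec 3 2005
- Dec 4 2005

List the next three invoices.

Dec 8 2005, Dec 10 2005, Dec 11 2005

The gap pattern 2, 1, 4, 2, 1 repeats every 3 events.
These are the Thursdays, Saturdays and Sundays of each week.
Next Thursday: Dec 8 2005.
The following Saturday is Dec 10 2005.
The following Sunday is Dec 11 2005.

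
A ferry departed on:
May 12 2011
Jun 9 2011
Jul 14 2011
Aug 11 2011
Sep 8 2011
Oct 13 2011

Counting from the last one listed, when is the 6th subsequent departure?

Apr 12 2012

All dates are Thursdays, 28, 35, 28, 28, 35 days apart.
Specifically, the 2nd Thursday of each month.
November 2011 — 2nd Thursday is Nov 10 2011.
2nd Thursday of December 2011: Dec 8 2011.
January 2012 — 2nd Thursday is Jan 12 2012.
February 2012 — 2nd Thursday is Feb 9 2012.
March 2012 — 2nd Thursday is Mar 8 2012.
April 2012 — 2nd Thursday is Apr 12 2012.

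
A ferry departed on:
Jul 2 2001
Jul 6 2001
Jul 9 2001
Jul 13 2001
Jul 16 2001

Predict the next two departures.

Gaps: 4, 3, 4, 3 days — not constant, but cyclic with period 2.
The events fall on every Monday and Friday.
Next Friday: Jul 20 2001.
Next Monday: Jul 23 2001.

Jul 20 2001, Jul 23 2001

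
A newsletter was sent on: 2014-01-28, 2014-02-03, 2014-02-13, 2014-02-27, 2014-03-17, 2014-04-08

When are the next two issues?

2014-05-04, 2014-06-03

Intervals are 6, 10, 14, 18, 22 days — an arithmetic progression with common difference 4.
Next gap: 26 days. 2014-04-08 + 26 days = 2014-05-04.
Next gap: 30 days. 2014-05-04 + 30 days = 2014-06-03.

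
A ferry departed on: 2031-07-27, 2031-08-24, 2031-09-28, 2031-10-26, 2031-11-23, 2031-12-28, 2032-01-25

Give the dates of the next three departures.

Gaps: 28, 35, 28, 28, 35, 28 days — a mix of 28 and 35. Every date is a Sunday.
Each is the 4th Sunday of its month.
4th Sunday of February 2032: 2032-02-22.
March 2032 — 4th Sunday is 2032-03-28.
April 2032 — 4th Sunday is 2032-04-25.

2032-02-22, 2032-03-28, 2032-04-25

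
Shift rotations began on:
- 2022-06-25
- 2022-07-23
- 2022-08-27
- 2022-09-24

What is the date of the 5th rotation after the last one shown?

All dates are Saturdays, 28, 35, 28 days apart.
Specifically, the 4th Saturday of each month.
October 2022 — 4th Saturday is 2022-10-22.
4th Saturday of November 2022: 2022-11-26.
4th Saturday of December 2022: 2022-12-24.
January 2023 — 4th Saturday is 2023-01-28.
4th Saturday of February 2023: 2023-02-25.

2023-02-25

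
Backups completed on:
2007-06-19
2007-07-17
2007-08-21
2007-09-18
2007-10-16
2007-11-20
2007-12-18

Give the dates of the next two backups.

These are Tuesdays at 28- or 35-day spacing (28, 35, 28, 28, 35, 28).
The pattern: 3rd Tuesday of the month.
3rd Tuesday of January 2008: 2008-01-15.
3rd Tuesday of February 2008: 2008-02-19.

2008-01-15, 2008-02-19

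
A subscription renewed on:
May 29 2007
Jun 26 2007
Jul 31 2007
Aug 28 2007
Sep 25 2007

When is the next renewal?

These are Tuesdays with 28, 35, 28, 28-day gaps.
Each is the final Tuesday of its month — May 29 2007 is past the 28th, so '4th Tuesday' doesn't fit.
Last Tuesday of October 2007: Oct 30 2007.

Oct 30 2007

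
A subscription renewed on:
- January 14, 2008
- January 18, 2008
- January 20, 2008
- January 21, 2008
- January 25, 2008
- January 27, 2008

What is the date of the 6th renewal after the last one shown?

The gap pattern 4, 2, 1, 4, 2 repeats every 3 events.
These are the Mondays, Fridays and Sundays of each week.
Next Monday: January 28, 2008.
Next Friday: February 1, 2008.
Next Sunday: February 3, 2008.
Next Monday: February 4, 2008.
Next Friday: February 8, 2008.
The following Sunday is February 10, 2008.

February 10, 2008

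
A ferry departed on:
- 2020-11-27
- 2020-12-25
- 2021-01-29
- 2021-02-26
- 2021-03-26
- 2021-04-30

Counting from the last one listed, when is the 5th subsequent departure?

All Fridays; the gaps (28, 35, 28, 28, 35) vary with month length.
This is the last Friday of each month.
May 2021 ends with Friday 2021-05-28.
Last Friday of June 2021: 2021-06-25.
Last Friday of July 2021: 2021-07-30.
August 2021 ends with Friday 2021-08-27.
September 2021 ends with Friday 2021-09-24.

2021-09-24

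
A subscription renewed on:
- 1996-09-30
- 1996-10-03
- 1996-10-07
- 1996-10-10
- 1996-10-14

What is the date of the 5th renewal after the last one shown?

1996-10-31

Gaps: 3, 4, 3, 4 days — not constant, but cyclic with period 2.
The events fall on every Monday and Thursday.
The following Thursday is 1996-10-17.
The following Monday is 1996-10-21.
The following Thursday is 1996-10-24.
Next Monday: 1996-10-28.
Next Thursday: 1996-10-31.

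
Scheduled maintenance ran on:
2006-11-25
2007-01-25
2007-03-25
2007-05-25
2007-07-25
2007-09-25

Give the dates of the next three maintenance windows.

Each date is the 25th; the gaps (61, 59, 61, 61, 62) track the month lengths.
The rule is the 25th of every 2 months.
November 2007: 2007-11-25.
Next: January 2008 → 2008-01-25.
March 2008: 2008-03-25.

2007-11-25, 2008-01-25, 2008-03-25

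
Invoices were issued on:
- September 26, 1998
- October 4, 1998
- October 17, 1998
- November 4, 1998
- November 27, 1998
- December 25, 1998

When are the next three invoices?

January 27, 1999; March 6, 1999; April 18, 1999

Intervals are 8, 13, 18, 23, 28 days — an arithmetic progression with common difference 5.
Next gap: 33 days. December 25, 1998 + 33 days = January 27, 1999.
Next gap: 38 days. January 27, 1999 + 38 days = March 6, 1999.
Next gap: 43 days. March 6, 1999 + 43 days = April 18, 1999.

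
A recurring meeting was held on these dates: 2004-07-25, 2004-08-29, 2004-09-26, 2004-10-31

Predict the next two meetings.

Every date is a Sunday; gaps 35, 28, 35 days.
Each is the last Sunday of its month (at least one falls on the 29th or later, ruling out '4th Sunday').
November 2004 ends with Sunday 2004-11-28.
December 2004 ends with Sunday 2004-12-26.

2004-11-28, 2004-12-26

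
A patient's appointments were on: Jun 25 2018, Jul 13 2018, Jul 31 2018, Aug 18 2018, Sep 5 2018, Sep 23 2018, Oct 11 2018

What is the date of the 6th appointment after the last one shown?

Jan 27 2019

Gaps between consecutive events: 18, 18, 18, 18, 18, 18 days — a constant 18-day interval.
Oct 11 2018 + 18 days = Oct 29 2018.
Oct 29 2018 + 18 days = Nov 16 2018.
Nov 16 2018 + 18 days = Dec 4 2018.
Dec 4 2018 + 18 days = Dec 22 2018.
Dec 22 2018 + 18 days = Jan 9 2019.
Jan 9 2019 + 18 days = Jan 27 2019.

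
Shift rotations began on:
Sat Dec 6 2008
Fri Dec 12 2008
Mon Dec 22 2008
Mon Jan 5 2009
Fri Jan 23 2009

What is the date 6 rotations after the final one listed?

Mon Aug 3 2009

Gaps: 6, 10, 14, 18 days — each gap is 4 larger than the previous one.
Next gap: 22 days. Fri Jan 23 2009 + 22 days = Sat Feb 14 2009.
Next gap: 26 days. Sat Feb 14 2009 + 26 days = Thu Mar 12 2009.
Next gap: 30 days. Thu Mar 12 2009 + 30 days = Sat Apr 11 2009.
Next gap: 34 days. Sat Apr 11 2009 + 34 days = Fri May 15 2009.
Next gap: 38 days. Fri May 15 2009 + 38 days = Mon Jun 22 2009.
Next gap: 42 days. Mon Jun 22 2009 + 42 days = Mon Aug 3 2009.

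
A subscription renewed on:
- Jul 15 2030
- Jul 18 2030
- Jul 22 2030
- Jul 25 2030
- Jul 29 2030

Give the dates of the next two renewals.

Every event lands on a Monday or Thursday (gaps cycle 3, 4, 3, 4).
So the schedule is: every Monday and Thursday.
Next Thursday: Aug 1 2030.
The following Monday is Aug 5 2030.

Aug 1 2030, Aug 5 2030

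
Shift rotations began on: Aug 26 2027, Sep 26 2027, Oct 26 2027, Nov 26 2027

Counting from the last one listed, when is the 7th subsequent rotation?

Gaps: 31, 30, 31 days — not constant. Every event is on the 26th of the month.
Pattern: the 26th of each month.
Next: December 2027 → Dec 26 2027.
Next: January 2028 → Jan 26 2028.
Next: February 2028 → Feb 26 2028.
Next: March 2028 → Mar 26 2028.
April 2028: Apr 26 2028.
Next: May 2028 → May 26 2028.
June 2028: Jun 26 2028.

Jun 26 2028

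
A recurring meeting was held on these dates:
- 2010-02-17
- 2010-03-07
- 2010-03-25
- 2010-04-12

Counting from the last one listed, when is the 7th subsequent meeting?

2010-08-16

Every event comes 18 days after the last (18, 18, 18).
2010-04-12 + 18 days = 2010-04-30.
2010-04-30 + 18 days = 2010-05-18.
2010-05-18 + 18 days = 2010-06-05.
2010-06-05 + 18 days = 2010-06-23.
2010-06-23 + 18 days = 2010-07-11.
2010-07-11 + 18 days = 2010-07-29.
2010-07-29 + 18 days = 2010-08-16.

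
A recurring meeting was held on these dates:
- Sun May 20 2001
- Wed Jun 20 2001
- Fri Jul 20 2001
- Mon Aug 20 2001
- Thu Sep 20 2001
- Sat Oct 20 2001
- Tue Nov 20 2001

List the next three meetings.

Thu Dec 20 2001, Sun Jan 20 2002, Wed Feb 20 2002

Each date is the 20th; the gaps (31, 30, 31, 31, 30, 31) track the month lengths.
The rule is the 20th of each month.
Next: December 2001 → Thu Dec 20 2001.
January 2002: Sun Jan 20 2002.
Next: February 2002 → Wed Feb 20 2002.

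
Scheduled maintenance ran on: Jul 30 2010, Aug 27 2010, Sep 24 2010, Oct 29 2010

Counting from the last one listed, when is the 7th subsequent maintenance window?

All Fridays; the gaps (28, 28, 35) vary with month length.
This is the last Friday of each month.
Last Friday of November 2010: Nov 26 2010.
December 2010 ends with Friday Dec 31 2010.
Last Friday of January 2011: Jan 28 2011.
Last Friday of February 2011: Feb 25 2011.
March 2011 ends with Friday Mar 25 2011.
Last Friday of April 2011: Apr 29 2011.
Last Friday of May 2011: May 27 2011.

May 27 2011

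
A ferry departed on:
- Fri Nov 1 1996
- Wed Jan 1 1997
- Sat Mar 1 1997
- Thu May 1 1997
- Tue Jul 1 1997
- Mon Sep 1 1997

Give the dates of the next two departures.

Gaps: 61, 59, 61, 61, 62 days — not constant. Every event is on the 1st of the month.
Pattern: the 1st of every 2 months.
November 1997: Sat Nov 1 1997.
Next: January 1998 → Thu Jan 1 1998.

Sat Nov 1 1997, Thu Jan 1 1998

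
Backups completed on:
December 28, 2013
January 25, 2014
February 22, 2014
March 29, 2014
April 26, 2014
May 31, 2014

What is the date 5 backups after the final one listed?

All Saturdays; the gaps (28, 28, 35, 28, 35) vary with month length.
This is the last Saturday of each month.
June 2014 ends with Saturday June 28, 2014.
Last Saturday of July 2014: July 26, 2014.
August 2014 ends with Saturday August 30, 2014.
September 2014 ends with Saturday September 27, 2014.
Last Saturday of October 2014: October 25, 2014.

October 25, 2014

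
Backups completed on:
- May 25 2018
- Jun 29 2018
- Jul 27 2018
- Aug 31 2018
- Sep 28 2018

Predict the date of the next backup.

All Fridays; the gaps (35, 28, 35, 28) vary with month length.
This is the last Friday of each month.
Last Friday of October 2018: Oct 26 2018.

Oct 26 2018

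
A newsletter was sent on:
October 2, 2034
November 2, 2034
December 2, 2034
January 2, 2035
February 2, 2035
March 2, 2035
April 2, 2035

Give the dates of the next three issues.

May 2, 2035; June 2, 2035; July 2, 2035

Each date is the 2nd; the gaps (31, 30, 31, 31, 28, 31) track the month lengths.
The rule is the 2nd of each month.
May 2035: May 2, 2035.
June 2035: June 2, 2035.
July 2035: July 2, 2035.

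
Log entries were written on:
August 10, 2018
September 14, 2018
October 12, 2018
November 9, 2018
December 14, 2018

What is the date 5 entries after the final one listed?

These are Fridays at 28- or 35-day spacing (35, 28, 28, 35).
The pattern: 2nd Friday of the month.
2nd Friday of January 2019: January 11, 2019.
February 2019 — 2nd Friday is February 8, 2019.
2nd Friday of March 2019: March 8, 2019.
2nd Friday of April 2019: April 12, 2019.
2nd Friday of May 2019: May 10, 2019.

May 10, 2019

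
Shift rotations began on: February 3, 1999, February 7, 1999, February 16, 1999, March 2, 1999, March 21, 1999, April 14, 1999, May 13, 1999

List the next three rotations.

Intervals are 4, 9, 14, 19, 24, 29 days — an arithmetic progression with common difference 5.
Next gap: 34 days. May 13, 1999 + 34 days = June 16, 1999.
Next gap: 39 days. June 16, 1999 + 39 days = July 25, 1999.
Next gap: 44 days. July 25, 1999 + 44 days = September 7, 1999.

June 16, 1999; July 25, 1999; September 7, 1999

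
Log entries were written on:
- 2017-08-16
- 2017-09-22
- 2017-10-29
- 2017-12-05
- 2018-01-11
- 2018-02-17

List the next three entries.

2018-03-26, 2018-05-02, 2018-06-08

The spacing is 37, 37, 37, 37, 37 days — always 37 days.
2018-02-17 + 37 days = 2018-03-26.
2018-03-26 + 37 days = 2018-05-02.
2018-05-02 + 37 days = 2018-06-08.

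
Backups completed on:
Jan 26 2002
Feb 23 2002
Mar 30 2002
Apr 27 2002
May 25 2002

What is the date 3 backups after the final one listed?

Aug 31 2002

Every date is a Saturday; gaps 28, 35, 28, 28 days.
Each is the last Saturday of its month (at least one falls on the 29th or later, ruling out '4th Saturday').
Last Saturday of June 2002: Jun 29 2002.
July 2002 ends with Saturday Jul 27 2002.
Last Saturday of August 2002: Aug 31 2002.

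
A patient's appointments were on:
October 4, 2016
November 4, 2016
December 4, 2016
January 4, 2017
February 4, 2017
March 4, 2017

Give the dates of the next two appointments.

Each date is the 4th; the gaps (31, 30, 31, 31, 28) track the month lengths.
The rule is the 4th of each month.
Next: April 2017 → April 4, 2017.
Next: May 2017 → May 4, 2017.

April 4, 2017; May 4, 2017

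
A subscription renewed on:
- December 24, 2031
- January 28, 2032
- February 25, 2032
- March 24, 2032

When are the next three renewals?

April 28, 2032; May 26, 2032; June 23, 2032

These are Wednesdays at 28- or 35-day spacing (35, 28, 28).
The pattern: 4th Wednesday of the month.
4th Wednesday of April 2032: April 28, 2032.
May 2032 — 4th Wednesday is May 26, 2032.
4th Wednesday of June 2032: June 23, 2032.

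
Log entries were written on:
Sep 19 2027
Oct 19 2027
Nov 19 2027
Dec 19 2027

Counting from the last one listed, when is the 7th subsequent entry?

Each date is the 19th; the gaps (30, 31, 30) track the month lengths.
The rule is the 19th of each month.
Next: January 2028 → Jan 19 2028.
Next: February 2028 → Feb 19 2028.
March 2028: Mar 19 2028.
Next: April 2028 → Apr 19 2028.
Next: May 2028 → May 19 2028.
June 2028: Jun 19 2028.
Next: July 2028 → Jul 19 2028.

Jul 19 2028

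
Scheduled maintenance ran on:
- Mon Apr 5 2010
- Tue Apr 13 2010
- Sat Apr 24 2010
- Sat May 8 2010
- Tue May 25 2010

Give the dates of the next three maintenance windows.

The spacing grows by 3 each time: 8, 11, 14, 17 days.
Next gap: 20 days. Tue May 25 2010 + 20 days = Mon Jun 14 2010.
Next gap: 23 days. Mon Jun 14 2010 + 23 days = Wed Jul 7 2010.
Next gap: 26 days. Wed Jul 7 2010 + 26 days = Mon Aug 2 2010.

Mon Jun 14 2010, Wed Jul 7 2010, Mon Aug 2 2010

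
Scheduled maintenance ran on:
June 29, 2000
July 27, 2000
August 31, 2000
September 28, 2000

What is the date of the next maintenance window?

October 26, 2000

These are Thursdays with 28, 35, 28-day gaps.
Each is the final Thursday of its month — June 29, 2000 is past the 28th, so '4th Thursday' doesn't fit.
Last Thursday of October 2000: October 26, 2000.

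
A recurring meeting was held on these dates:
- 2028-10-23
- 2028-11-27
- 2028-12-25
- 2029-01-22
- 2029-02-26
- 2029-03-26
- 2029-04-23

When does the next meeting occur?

These are Mondays at 28- or 35-day spacing (35, 28, 28, 35, 28, 28).
The pattern: 4th Monday of the month.
May 2029 — 4th Monday is 2029-05-28.

2029-05-28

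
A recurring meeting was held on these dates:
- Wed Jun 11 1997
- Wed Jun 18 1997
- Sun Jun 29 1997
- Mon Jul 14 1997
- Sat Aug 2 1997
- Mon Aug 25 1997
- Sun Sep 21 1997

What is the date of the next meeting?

Gaps: 7, 11, 15, 19, 23, 27 days — each gap is 4 larger than the previous one.
Next gap: 31 days. Sun Sep 21 1997 + 31 days = Wed Oct 22 1997.

Wed Oct 22 1997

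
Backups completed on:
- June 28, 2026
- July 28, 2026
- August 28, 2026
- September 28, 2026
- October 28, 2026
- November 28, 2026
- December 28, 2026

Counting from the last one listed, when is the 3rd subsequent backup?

The day-of-month is always 28 (30, 31, 31, 30, 31, 30 days between events).
So this recurs on the 28th of each month.
Next: January 2027 → January 28, 2027.
February 2027: February 28, 2027.
Next: March 2027 → March 28, 2027.

March 28, 2027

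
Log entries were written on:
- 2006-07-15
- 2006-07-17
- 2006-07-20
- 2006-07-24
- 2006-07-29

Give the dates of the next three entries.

Gaps: 2, 3, 4, 5 days — each gap is 1 larger than the previous one.
Next gap: 6 days. 2006-07-29 + 6 days = 2006-08-04.
Next gap: 7 days. 2006-08-04 + 7 days = 2006-08-11.
Next gap: 8 days. 2006-08-11 + 8 days = 2006-08-19.

2006-08-04, 2006-08-11, 2006-08-19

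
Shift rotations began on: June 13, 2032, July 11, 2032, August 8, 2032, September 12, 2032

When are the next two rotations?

These are Sundays at 28- or 35-day spacing (28, 28, 35).
The pattern: 2nd Sunday of the month.
2nd Sunday of October 2032: October 10, 2032.
2nd Sunday of November 2032: November 14, 2032.

October 10, 2032; November 14, 2032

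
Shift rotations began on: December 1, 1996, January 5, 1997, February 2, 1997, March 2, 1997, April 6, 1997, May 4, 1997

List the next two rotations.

June 1, 1997; July 6, 1997

These are Sundays at 28- or 35-day spacing (35, 28, 28, 35, 28).
The pattern: 1st Sunday of the month.
June 1997 — 1st Sunday is June 1, 1997.
July 1997 — 1st Sunday is July 6, 1997.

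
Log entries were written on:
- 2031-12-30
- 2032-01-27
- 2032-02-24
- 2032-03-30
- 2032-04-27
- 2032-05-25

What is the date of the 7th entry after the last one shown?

2032-12-28

Every date is a Tuesday; gaps 28, 28, 35, 28, 28 days.
Each is the last Tuesday of its month (at least one falls on the 29th or later, ruling out '4th Tuesday').
June 2032 ends with Tuesday 2032-06-29.
Last Tuesday of July 2032: 2032-07-27.
Last Tuesday of August 2032: 2032-08-31.
September 2032 ends with Tuesday 2032-09-28.
Last Tuesday of October 2032: 2032-10-26.
November 2032 ends with Tuesday 2032-11-30.
Last Tuesday of December 2032: 2032-12-28.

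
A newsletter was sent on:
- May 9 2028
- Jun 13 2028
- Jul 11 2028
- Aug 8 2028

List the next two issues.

Sep 12 2028, Oct 10 2028

All dates are Tuesdays, 35, 28, 28 days apart.
Specifically, the 2nd Tuesday of each month.
September 2028 — 2nd Tuesday is Sep 12 2028.
October 2028 — 2nd Tuesday is Oct 10 2028.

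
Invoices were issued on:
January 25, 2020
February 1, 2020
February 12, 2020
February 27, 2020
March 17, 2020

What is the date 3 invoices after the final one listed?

The spacing grows by 4 each time: 7, 11, 15, 19 days.
Next gap: 23 days. March 17, 2020 + 23 days = April 9, 2020.
Next gap: 27 days. April 9, 2020 + 27 days = May 6, 2020.
Next gap: 31 days. May 6, 2020 + 31 days = June 6, 2020.

June 6, 2020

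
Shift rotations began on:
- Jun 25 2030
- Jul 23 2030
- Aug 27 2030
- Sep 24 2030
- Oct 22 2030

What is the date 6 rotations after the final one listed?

Gaps: 28, 35, 28, 28 days — a mix of 28 and 35. Every date is a Tuesday.
Each is the 4th Tuesday of its month.
4th Tuesday of November 2030: Nov 26 2030.
4th Tuesday of December 2030: Dec 24 2030.
January 2031 — 4th Tuesday is Jan 28 2031.
February 2031 — 4th Tuesday is Feb 25 2031.
4th Tuesday of March 2031: Mar 25 2031.
4th Tuesday of April 2031: Apr 22 2031.

Apr 22 2031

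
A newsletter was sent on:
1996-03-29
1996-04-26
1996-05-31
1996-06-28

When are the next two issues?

1996-07-26, 1996-08-30

All Fridays; the gaps (28, 35, 28) vary with month length.
This is the last Friday of each month.
Last Friday of July 1996: 1996-07-26.
Last Friday of August 1996: 1996-08-30.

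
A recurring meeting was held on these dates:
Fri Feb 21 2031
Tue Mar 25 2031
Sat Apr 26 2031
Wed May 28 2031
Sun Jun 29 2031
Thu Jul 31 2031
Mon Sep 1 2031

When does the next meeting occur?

Fri Oct 3 2031

The spacing is 32, 32, 32, 32, 32, 32 days — always 32 days.
Mon Sep 1 2031 + 32 days = Fri Oct 3 2031.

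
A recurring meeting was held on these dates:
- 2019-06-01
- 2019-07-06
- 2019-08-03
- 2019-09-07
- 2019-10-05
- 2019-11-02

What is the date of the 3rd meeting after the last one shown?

2020-02-01

All dates are Saturdays, 35, 28, 35, 28, 28 days apart.
Specifically, the 1st Saturday of each month.
December 2019 — 1st Saturday is 2019-12-07.
January 2020 — 1st Saturday is 2020-01-04.
February 2020 — 1st Saturday is 2020-02-01.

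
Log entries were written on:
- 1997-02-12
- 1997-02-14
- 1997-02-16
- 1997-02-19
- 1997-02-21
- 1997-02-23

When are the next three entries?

Gaps: 2, 2, 3, 2, 2 days — not constant, but cyclic with period 3.
The events fall on every Wednesday, Friday and Sunday.
Next Wednesday: 1997-02-26.
The following Friday is 1997-02-28.
Next Sunday: 1997-03-02.

1997-02-26, 1997-02-28, 1997-03-02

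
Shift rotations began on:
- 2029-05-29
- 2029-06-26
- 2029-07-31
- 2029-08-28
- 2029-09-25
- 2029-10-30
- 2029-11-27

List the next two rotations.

These are Tuesdays with 28, 35, 28, 28, 35, 28-day gaps.
Each is the final Tuesday of its month — 2029-05-29 is past the 28th, so '4th Tuesday' doesn't fit.
Last Tuesday of December 2029: 2029-12-25.
January 2030 ends with Tuesday 2030-01-29.

2029-12-25, 2030-01-29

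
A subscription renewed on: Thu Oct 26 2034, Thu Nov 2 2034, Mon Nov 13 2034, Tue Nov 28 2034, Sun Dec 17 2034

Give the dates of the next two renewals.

Tue Jan 9 2035, Mon Feb 5 2035

The spacing grows by 4 each time: 7, 11, 15, 19 days.
Next gap: 23 days. Sun Dec 17 2034 + 23 days = Tue Jan 9 2035.
Next gap: 27 days. Tue Jan 9 2035 + 27 days = Mon Feb 5 2035.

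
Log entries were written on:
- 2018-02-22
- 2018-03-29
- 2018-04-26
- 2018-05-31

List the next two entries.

2018-06-28, 2018-07-26

These are Thursdays with 35, 28, 35-day gaps.
Each is the final Thursday of its month — 2018-03-29 is past the 28th, so '4th Thursday' doesn't fit.
June 2018 ends with Thursday 2018-06-28.
Last Thursday of July 2018: 2018-07-26.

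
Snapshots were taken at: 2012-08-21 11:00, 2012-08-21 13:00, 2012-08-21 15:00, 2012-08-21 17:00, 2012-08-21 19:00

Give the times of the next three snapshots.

Spacing: 2, 2, 2, 2 h — constant 2 h.
2012-08-21 19:00 + 2 h = 2012-08-21 21:00.
2012-08-21 21:00 + 2 h = 2012-08-21 23:00.
2012-08-21 23:00 + 2 h = 2012-08-22 01:00.

2012-08-21 21:00, 2012-08-21 23:00, 2012-08-22 01:00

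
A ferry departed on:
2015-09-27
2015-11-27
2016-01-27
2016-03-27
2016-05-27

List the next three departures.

Gaps: 61, 61, 60, 61 days — not constant. Every event is on the 27th of the month.
Pattern: the 27th of every 2 months.
July 2016: 2016-07-27.
Next: September 2016 → 2016-09-27.
November 2016: 2016-11-27.

2016-07-27, 2016-09-27, 2016-11-27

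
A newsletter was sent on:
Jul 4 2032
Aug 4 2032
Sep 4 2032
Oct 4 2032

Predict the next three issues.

Nov 4 2032, Dec 4 2032, Jan 4 2033

The day-of-month is always 4 (31, 31, 30 days between events).
So this recurs on the 4th of each month.
November 2032: Nov 4 2032.
Next: December 2032 → Dec 4 2032.
January 2033: Jan 4 2033.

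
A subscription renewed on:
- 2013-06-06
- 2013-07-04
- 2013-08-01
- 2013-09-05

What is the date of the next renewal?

2013-10-03

These are Thursdays at 28- or 35-day spacing (28, 28, 35).
The pattern: 1st Thursday of the month.
October 2013 — 1st Thursday is 2013-10-03.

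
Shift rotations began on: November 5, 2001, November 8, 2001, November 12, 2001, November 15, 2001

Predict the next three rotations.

Gaps: 3, 4, 3 days — not constant, but cyclic with period 2.
The events fall on every Monday and Thursday.
The following Monday is November 19, 2001.
The following Thursday is November 22, 2001.
The following Monday is November 26, 2001.

November 19, 2001; November 22, 2001; November 26, 2001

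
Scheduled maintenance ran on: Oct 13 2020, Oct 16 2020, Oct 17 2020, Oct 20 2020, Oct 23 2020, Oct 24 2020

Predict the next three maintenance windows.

Oct 27 2020, Oct 30 2020, Oct 31 2020

Gaps: 3, 1, 3, 3, 1 days — not constant, but cyclic with period 3.
The events fall on every Tuesday, Friday and Saturday.
Next Tuesday: Oct 27 2020.
Next Friday: Oct 30 2020.
Next Saturday: Oct 31 2020.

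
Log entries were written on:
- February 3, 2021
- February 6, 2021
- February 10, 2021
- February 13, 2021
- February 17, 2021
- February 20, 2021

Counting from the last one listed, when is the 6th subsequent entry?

March 13, 2021

Gaps: 3, 4, 3, 4, 3 days — not constant, but cyclic with period 2.
The events fall on every Wednesday and Saturday.
The following Wednesday is February 24, 2021.
Next Saturday: February 27, 2021.
Next Wednesday: March 3, 2021.
Next Saturday: March 6, 2021.
The following Wednesday is March 10, 2021.
Next Saturday: March 13, 2021.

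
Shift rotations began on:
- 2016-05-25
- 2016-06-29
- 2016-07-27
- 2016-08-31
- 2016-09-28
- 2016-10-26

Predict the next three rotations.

These are Wednesdays with 35, 28, 35, 28, 28-day gaps.
Each is the final Wednesday of its month — 2016-06-29 is past the 28th, so '4th Wednesday' doesn't fit.
Last Wednesday of November 2016: 2016-11-30.
Last Wednesday of December 2016: 2016-12-28.
January 2017 ends with Wednesday 2017-01-25.

2016-11-30, 2016-12-28, 2017-01-25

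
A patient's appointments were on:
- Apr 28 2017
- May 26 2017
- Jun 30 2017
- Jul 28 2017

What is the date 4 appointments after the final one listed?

Nov 24 2017

These are Fridays with 28, 35, 28-day gaps.
Each is the final Friday of its month — Jun 30 2017 is past the 28th, so '4th Friday' doesn't fit.
Last Friday of August 2017: Aug 25 2017.
September 2017 ends with Friday Sep 29 2017.
Last Friday of October 2017: Oct 27 2017.
November 2017 ends with Friday Nov 24 2017.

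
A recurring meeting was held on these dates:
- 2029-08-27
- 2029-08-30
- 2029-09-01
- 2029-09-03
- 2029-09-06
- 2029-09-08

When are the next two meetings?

Gaps: 3, 2, 2, 3, 2 days — not constant, but cyclic with period 3.
The events fall on every Monday, Thursday and Saturday.
The following Monday is 2029-09-10.
The following Thursday is 2029-09-13.

2029-09-10, 2029-09-13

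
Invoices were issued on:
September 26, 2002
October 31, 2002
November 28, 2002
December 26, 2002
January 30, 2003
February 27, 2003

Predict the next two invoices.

Every date is a Thursday; gaps 35, 28, 28, 35, 28 days.
Each is the last Thursday of its month (at least one falls on the 29th or later, ruling out '4th Thursday').
March 2003 ends with Thursday March 27, 2003.
Last Thursday of April 2003: April 24, 2003.

March 27, 2003; April 24, 2003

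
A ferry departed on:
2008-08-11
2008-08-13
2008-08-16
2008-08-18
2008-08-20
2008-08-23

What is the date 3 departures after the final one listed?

Gaps: 2, 3, 2, 2, 3 days — not constant, but cyclic with period 3.
The events fall on every Monday, Wednesday and Saturday.
The following Monday is 2008-08-25.
The following Wednesday is 2008-08-27.
Next Saturday: 2008-08-30.

2008-08-30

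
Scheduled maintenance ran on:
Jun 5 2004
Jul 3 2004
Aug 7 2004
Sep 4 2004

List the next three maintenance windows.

Oct 2 2004, Nov 6 2004, Dec 4 2004

All dates are Saturdays, 28, 35, 28 days apart.
Specifically, the 1st Saturday of each month.
October 2004 — 1st Saturday is Oct 2 2004.
1st Saturday of November 2004: Nov 6 2004.
December 2004 — 1st Saturday is Dec 4 2004.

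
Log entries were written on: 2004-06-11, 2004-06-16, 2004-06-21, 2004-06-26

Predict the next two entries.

2004-07-01, 2004-07-06

Every event comes 5 days after the last (5, 5, 5).
2004-06-26 + 5 days = 2004-07-01.
2004-07-01 + 5 days = 2004-07-06.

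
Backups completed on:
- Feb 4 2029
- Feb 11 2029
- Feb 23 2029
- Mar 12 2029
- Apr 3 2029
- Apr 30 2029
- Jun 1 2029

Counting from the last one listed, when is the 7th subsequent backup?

Gaps: 7, 12, 17, 22, 27, 32 days — each gap is 5 larger than the previous one.
Next gap: 37 days. Jun 1 2029 + 37 days = Jul 8 2029.
Next gap: 42 days. Jul 8 2029 + 42 days = Aug 19 2029.
Next gap: 47 days. Aug 19 2029 + 47 days = Oct 5 2029.
Next gap: 52 days. Oct 5 2029 + 52 days = Nov 26 2029.
Next gap: 57 days. Nov 26 2029 + 57 days = Jan 22 2030.
Next gap: 62 days. Jan 22 2030 + 62 days = Mar 25 2030.
Next gap: 67 days. Mar 25 2030 + 67 days = May 31 2030.

May 31 2030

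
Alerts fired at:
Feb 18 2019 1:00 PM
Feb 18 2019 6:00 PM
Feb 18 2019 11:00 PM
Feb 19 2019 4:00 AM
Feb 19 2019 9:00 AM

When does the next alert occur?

Spacing: 5, 5, 5, 5 h — constant 5 h.
Feb 19 2019 9:00 AM + 5 h = Feb 19 2019 2:00 PM.

Feb 19 2019 2:00 PM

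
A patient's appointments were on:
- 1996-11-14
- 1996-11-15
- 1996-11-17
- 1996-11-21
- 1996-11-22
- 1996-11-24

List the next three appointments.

Every event lands on a Thursday or Friday or Sunday (gaps cycle 1, 2, 4, 1, 2).
So the schedule is: every Thursday, Friday and Sunday.
The following Thursday is 1996-11-28.
Next Friday: 1996-11-29.
Next Sunday: 1996-12-01.

1996-11-28, 1996-11-29, 1996-12-01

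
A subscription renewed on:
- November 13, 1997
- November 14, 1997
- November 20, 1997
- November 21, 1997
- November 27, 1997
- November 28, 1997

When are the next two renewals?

December 4, 1997; December 5, 1997

Every event lands on a Thursday or Friday (gaps cycle 1, 6, 1, 6, 1).
So the schedule is: every Thursday and Friday.
The following Thursday is December 4, 1997.
Next Friday: December 5, 1997.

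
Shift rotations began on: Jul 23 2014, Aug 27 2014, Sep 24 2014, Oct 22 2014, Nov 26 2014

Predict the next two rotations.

All dates are Wednesdays, 35, 28, 28, 35 days apart.
Specifically, the 4th Wednesday of each month.
December 2014 — 4th Wednesday is Dec 24 2014.
4th Wednesday of January 2015: Jan 28 2015.

Dec 24 2014, Jan 28 2015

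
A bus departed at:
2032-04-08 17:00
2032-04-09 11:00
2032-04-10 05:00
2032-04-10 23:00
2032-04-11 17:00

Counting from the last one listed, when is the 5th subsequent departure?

2032-04-15 11:00

Gaps: 18, 18, 18, 18 hours — each event is 18 hours after the previous one.
2032-04-11 17:00 + 18 h = 2032-04-12 11:00.
2032-04-12 11:00 + 18 h = 2032-04-13 05:00.
2032-04-13 05:00 + 18 h = 2032-04-13 23:00.
2032-04-13 23:00 + 18 h = 2032-04-14 17:00.
2032-04-14 17:00 + 18 h = 2032-04-15 11:00.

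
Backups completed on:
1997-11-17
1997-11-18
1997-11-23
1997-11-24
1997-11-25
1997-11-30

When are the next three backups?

1997-12-01, 1997-12-02, 1997-12-07

Gaps: 1, 5, 1, 1, 5 days — not constant, but cyclic with period 3.
The events fall on every Monday, Tuesday and Sunday.
Next Monday: 1997-12-01.
Next Tuesday: 1997-12-02.
Next Sunday: 1997-12-07.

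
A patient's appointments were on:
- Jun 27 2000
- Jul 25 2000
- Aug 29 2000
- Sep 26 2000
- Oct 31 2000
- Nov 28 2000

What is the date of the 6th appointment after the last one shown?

May 29 2001

These are Tuesdays with 28, 35, 28, 35, 28-day gaps.
Each is the final Tuesday of its month — Aug 29 2000 is past the 28th, so '4th Tuesday' doesn't fit.
December 2000 ends with Tuesday Dec 26 2000.
January 2001 ends with Tuesday Jan 30 2001.
February 2001 ends with Tuesday Feb 27 2001.
Last Tuesday of March 2001: Mar 27 2001.
April 2001 ends with Tuesday Apr 24 2001.
Last Tuesday of May 2001: May 29 2001.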